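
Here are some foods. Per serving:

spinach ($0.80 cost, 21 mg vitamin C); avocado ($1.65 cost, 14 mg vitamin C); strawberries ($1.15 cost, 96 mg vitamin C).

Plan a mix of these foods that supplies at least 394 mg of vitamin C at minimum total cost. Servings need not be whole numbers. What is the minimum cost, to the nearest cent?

Cost per mg of vitamin C: strawberries $0.0120, spinach $0.0381, avocado $0.1179.
With no serving limits, use only strawberries: 394 mg / 96 mg = 4.104 servings × $1.15 = $4.72.

$4.72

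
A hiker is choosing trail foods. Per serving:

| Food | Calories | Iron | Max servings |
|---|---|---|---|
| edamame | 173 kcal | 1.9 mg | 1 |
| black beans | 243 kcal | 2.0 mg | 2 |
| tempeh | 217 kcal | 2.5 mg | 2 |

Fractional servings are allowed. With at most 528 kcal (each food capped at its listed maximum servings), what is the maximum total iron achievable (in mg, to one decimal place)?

Iron per kcal: tempeh 0.01152, edamame 0.01098, black beans 0.00823.
Take 2 servings of tempeh: uses 434 kcal, +5.0 mg iron (running total 5.0 mg).
Take 0.5434 servings of edamame: uses 94 kcal, +1.0 mg iron (running total 6.0 mg).
Filling greedily by iron-per-kcal is optimal for one linear limit, giving 6.0 mg.

6.0 mg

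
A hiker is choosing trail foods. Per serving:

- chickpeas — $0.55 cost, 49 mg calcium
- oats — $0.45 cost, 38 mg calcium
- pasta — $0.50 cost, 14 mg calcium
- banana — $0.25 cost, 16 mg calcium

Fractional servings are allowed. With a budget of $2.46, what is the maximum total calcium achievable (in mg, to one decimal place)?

Calcium per dollar: chickpeas 89.09, oats 84.44, banana 64, pasta 28.
With no serving limits, spend the whole cost allowance on chickpeas: $2.46 / $0.55 × 49 mg = 219.2 mg.

219.2 mg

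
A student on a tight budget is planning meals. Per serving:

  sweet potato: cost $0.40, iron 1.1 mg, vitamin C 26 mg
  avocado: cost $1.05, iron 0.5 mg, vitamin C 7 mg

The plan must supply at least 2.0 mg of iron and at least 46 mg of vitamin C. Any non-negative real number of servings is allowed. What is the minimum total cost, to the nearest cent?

A basic optimal solution has at most two foods positive. Try each food alone and each pair with both targets met exactly.
sweet potato only: max(2.0/1.1, 46/26) = 1.818 servings → $0.73.
avocado only: max(2.0/0.5, 46/7) = 6.571 servings → $6.90.
sweet potato + avocado with both tight: 1.698 servings and 0.2642 servings → $0.96.
The minimum over all feasible corners is $0.73.

$0.73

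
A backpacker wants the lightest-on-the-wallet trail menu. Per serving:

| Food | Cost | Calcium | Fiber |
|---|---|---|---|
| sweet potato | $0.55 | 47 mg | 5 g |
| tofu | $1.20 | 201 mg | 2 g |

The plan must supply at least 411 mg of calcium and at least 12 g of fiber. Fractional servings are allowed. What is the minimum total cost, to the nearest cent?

Check every corner: each single food scaled to meet both minima, and each pair solved so both constraints bind.
sweet potato only: max(411/47, 12/5) = 8.745 servings → $4.81.
tofu only: max(411/201, 12/2) = 6 servings → $7.20.
sweet potato + tofu with both tight: 1.745 servings and 1.637 servings → $2.92.
Cheapest feasible corner: $2.92.

$2.92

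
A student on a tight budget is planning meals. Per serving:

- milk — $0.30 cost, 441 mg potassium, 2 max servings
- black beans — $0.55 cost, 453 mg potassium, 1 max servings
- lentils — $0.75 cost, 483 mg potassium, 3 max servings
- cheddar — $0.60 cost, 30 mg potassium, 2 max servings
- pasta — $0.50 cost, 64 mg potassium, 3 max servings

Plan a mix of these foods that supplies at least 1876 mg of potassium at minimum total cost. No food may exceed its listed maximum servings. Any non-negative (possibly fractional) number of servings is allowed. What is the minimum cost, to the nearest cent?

Cost per mg of potassium: milk $0.0007, black beans $0.0012, lentils $0.0016, pasta $0.0078, cheddar $0.0200.
Take 2 servings of milk: +882.0 mg potassium for $0.60 (total $0.60, still need 994.0 mg).
Take 1 serving of black beans: +453.0 mg potassium for $0.55 (total $1.15, still need 541.0 mg).
Take 1.12 servings of lentils: +541.0 mg potassium for $0.84 (total $1.99, still need 0.0 mg).
Greedy by cheapest-per-mg is optimal for a single linear constraint, so the minimum cost is $1.99.

$1.99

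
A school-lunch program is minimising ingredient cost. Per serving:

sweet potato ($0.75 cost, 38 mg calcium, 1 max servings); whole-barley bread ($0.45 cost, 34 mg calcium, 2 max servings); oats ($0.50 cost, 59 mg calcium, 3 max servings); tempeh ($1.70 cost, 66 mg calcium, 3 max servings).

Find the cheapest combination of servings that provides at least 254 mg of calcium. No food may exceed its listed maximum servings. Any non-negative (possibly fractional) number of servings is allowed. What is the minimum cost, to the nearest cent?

Cost per mg of calcium: oats $0.0085, whole-barley bread $0.0132, sweet potato $0.0197, tempeh $0.0258.
Take 3 servings of oats: +177.0 mg calcium for $1.50 (total $1.50, still need 77.0 mg).
Take 2 servings of whole-barley bread: +68.0 mg calcium for $0.90 (total $2.40, still need 9.0 mg).
Take 0.2368 servings of sweet potato: +9.0 mg calcium for $0.18 (total $2.58, still need 0.0 mg).
Filling from the cheapest source first is optimal under one linear minimum: $2.58.

$2.58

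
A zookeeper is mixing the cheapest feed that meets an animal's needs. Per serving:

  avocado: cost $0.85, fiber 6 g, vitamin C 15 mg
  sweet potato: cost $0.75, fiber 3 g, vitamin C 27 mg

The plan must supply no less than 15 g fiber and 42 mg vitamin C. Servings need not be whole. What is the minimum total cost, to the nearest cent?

With two linear requirements the optimum uses one or two foods; enumerate the corners.
avocado only: max(15/6, 42/15) = 2.8 servings → $2.38.
sweet potato only: max(15/3, 42/27) = 5 servings → $3.75.
avocado + sweet potato with both tight: 2.385 servings and 0.2308 servings → $2.20.
Cheapest feasible corner: $2.20.

$2.20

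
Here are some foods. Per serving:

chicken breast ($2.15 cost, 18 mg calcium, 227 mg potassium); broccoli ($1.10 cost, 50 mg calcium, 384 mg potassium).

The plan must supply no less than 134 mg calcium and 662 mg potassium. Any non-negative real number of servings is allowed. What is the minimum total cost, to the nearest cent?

$2.95

For a min-cost LP with two ≥-constraints, a basic feasible solution has at most two positive variables.
chicken breast only: max(134/18, 662/227) = 7.444 servings → $16.01.
broccoli only: max(134/50, 662/384) = 2.68 servings → $2.95.
chicken breast + broccoli: the both-tight solution has a negative serving — not a feasible corner.
So the least-cost plan costs $2.95.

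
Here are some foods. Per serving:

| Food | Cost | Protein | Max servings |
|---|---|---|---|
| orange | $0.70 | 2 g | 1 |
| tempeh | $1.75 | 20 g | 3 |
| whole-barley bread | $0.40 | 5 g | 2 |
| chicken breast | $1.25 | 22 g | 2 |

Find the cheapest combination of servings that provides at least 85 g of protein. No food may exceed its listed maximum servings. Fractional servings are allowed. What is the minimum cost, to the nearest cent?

Cost per g of protein: chicken breast $0.0568, whole-barley bread $0.0800, tempeh $0.0875, orange $0.3500.
Take 2 servings of chicken breast: +44.0 g protein for $2.50 (total $2.50, still need 41.0 g).
Take 2 servings of whole-barley bread: +10.0 g protein for $0.80 (total $3.30, still need 31.0 g).
Take 1.55 servings of tempeh: +31.0 g protein for $2.71 (total $6.01, still need 0.0 g).
Greedy by cheapest-per-g is optimal for a single linear constraint, so the minimum cost is $6.01.

$6.01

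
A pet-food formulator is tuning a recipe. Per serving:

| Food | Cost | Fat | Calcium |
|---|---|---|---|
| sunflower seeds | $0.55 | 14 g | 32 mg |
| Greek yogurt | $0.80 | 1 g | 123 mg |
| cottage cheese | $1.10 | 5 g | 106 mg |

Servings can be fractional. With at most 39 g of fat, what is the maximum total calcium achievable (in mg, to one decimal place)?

Calcium per g fat: Greek yogurt 123, cottage cheese 21.2, sunflower seeds 2.286.
With no serving limits, spend the whole fat allowance on Greek yogurt: 39 g / 1 g × 123 mg = 4797.0 mg.

4797.0 mg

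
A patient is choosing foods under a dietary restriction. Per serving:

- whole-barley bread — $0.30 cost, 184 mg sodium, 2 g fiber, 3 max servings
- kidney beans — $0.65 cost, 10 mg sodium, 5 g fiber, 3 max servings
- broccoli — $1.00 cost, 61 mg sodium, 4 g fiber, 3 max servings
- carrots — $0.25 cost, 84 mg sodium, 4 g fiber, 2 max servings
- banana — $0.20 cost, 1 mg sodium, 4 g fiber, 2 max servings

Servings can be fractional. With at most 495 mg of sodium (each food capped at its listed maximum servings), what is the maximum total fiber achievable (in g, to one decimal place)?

Fiber per mg sodium: banana 4, kidney beans 0.5, broccoli 0.06557, carrots 0.04762, whole-barley bread 0.01087.
Take 2 servings of banana: uses 2 mg sodium, +8.0 g fiber (running total 8.0 g).
Take 3 servings of kidney beans: uses 30 mg sodium, +15.0 g fiber (running total 23.0 g).
Take 3 servings of broccoli: uses 183 mg sodium, +12.0 g fiber (running total 35.0 g).
Take 2 servings of carrots: uses 168 mg sodium, +8.0 g fiber (running total 43.0 g).
Take 0.6087 servings of whole-barley bread: uses 112 mg sodium, +1.2 g fiber (running total 44.2 g).
Greedy by best ratio exhausts the sodium allowance optimally: 44.2 g.

44.2 g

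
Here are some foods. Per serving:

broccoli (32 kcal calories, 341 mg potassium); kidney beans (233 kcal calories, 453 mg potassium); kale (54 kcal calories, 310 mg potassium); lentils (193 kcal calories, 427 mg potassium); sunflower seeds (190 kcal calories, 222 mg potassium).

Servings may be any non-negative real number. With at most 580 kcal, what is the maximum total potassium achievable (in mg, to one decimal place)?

Potassium per kcal: broccoli 10.66, kale 5.741, lentils 2.212, kidney beans 1.944, sunflower seeds 1.168.
With no serving limits, spend the whole calories allowance on broccoli: 580 kcal / 32 kcal × 341 mg = 6180.6 mg.

6180.6 mg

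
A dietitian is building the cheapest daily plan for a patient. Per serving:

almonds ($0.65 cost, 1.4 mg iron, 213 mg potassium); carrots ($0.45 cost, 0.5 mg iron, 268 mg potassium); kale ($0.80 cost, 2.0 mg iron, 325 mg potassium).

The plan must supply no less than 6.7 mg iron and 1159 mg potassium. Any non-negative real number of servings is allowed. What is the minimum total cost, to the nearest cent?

This is a tiny linear program; its minimum lies at a vertex of the feasible set. List the vertices and price them.
almonds only: max(6.7/1.4, 1159/213) = 5.441 servings → $3.54.
carrots only: max(6.7/0.5, 1159/268) = 13.4 servings → $6.03.
kale only: max(6.7/2.0, 1159/325) = 3.566 servings → $2.85.
almonds + carrots with both tight: 4.526 servings and 0.7276 servings → $3.27.
almonds + kale with both targets exact would need a negative amount; discard.
carrots + kale with both tight: 0.3762 servings and 3.256 servings → $2.77.
Cheapest feasible corner: $2.77.

$2.77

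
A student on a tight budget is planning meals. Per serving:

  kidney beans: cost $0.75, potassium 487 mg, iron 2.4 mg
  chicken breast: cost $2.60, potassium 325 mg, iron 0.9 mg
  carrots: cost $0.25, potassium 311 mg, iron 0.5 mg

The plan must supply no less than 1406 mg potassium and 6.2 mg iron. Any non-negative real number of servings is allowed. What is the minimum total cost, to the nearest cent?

$2.00

kidney beans only: max(1406/487, 6.2/2.4) = 2.887 servings → $2.17.
chicken breast only: max(1406/325, 6.2/0.9) = 6.889 servings → $17.91.
carrots only: max(1406/311, 6.2/0.5) = 12.4 servings → $3.10.
kidney beans + chicken breast with both tight: 2.194 servings and 1.039 servings → $4.35.
kidney beans + carrots with both tight: 2.436 servings and 0.7059 servings → $2.00.
chicken breast + carrots: intersection lies outside the first quadrant.
The minimum over all feasible corners is $2.00.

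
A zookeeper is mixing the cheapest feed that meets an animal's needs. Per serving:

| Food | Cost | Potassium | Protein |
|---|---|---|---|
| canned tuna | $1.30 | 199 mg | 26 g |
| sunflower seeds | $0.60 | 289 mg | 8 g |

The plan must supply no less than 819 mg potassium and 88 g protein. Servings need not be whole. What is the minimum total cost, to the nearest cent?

$4.53

An LP optimum is at a vertex; with two nutrient constraints at most two foods are used. Check each candidate.
canned tuna only: max(819/199, 88/26) = 4.116 servings → $5.35.
sunflower seeds only: max(819/289, 88/8) = 11 servings → $6.60.
canned tuna + sunflower seeds with both tight: 3.188 servings and 0.6386 servings → $4.53.
The minimum over all feasible corners is $4.53.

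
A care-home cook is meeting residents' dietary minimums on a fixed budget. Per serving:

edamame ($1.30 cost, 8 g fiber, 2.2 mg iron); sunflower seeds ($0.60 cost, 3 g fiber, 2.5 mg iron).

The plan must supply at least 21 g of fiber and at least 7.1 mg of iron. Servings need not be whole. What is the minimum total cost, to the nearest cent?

$3.50

edamame only: max(21/8, 7.1/2.2) = 3.227 servings → $4.20.
sunflower seeds only: max(21/3, 7.1/2.5) = 7 servings → $4.20.
edamame + sunflower seeds with both tight: 2.328 servings and 0.791 servings → $3.50.
The minimum over all feasible corners is $3.50.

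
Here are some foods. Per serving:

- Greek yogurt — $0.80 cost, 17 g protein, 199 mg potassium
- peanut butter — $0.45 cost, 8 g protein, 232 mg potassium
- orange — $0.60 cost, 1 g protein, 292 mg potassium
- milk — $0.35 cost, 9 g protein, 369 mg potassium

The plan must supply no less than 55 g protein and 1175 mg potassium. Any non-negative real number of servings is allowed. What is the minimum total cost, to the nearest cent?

Check every corner: each single food scaled to meet both minima, and each pair solved so both constraints bind.
Greek yogurt only: max(55/17, 1175/199) = 5.905 servings → $4.72.
peanut butter only: max(55/8, 1175/232) = 6.875 servings → $3.09.
orange only: max(55/1, 1175/292) = 55 servings → $33.00.
milk only: max(55/9, 1175/369) = 6.111 servings → $2.14.
Greek yogurt + peanut butter with both tight: 1.429 servings and 3.839 servings → $2.87.
Greek yogurt + orange with both tight: 3.124 servings and 1.895 servings → $3.64.
Greek yogurt + milk with both tight: 2.169 servings and 2.015 servings → $2.44.
peanut butter + orange: intersection lies outside the first quadrant.
peanut butter + milk: the both-tight solution has a negative serving — not a feasible corner.
orange + milk with both targets exact would need a negative amount; discard.
Cheapest feasible corner: $2.14.

$2.14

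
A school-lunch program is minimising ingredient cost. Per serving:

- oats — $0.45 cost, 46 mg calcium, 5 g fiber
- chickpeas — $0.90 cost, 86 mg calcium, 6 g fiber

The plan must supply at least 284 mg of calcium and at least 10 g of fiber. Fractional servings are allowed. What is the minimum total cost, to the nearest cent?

For a min-cost LP with two ≥-constraints, a basic feasible solution has at most two positive variables.
oats only: max(284/46, 10/5) = 6.174 servings → $2.78.
chickpeas only: max(284/86, 10/6) = 3.302 servings → $2.97.
oats + chickpeas: the both-tight solution has a negative serving — not a feasible corner.
The minimum over all feasible corners is $2.78.

$2.78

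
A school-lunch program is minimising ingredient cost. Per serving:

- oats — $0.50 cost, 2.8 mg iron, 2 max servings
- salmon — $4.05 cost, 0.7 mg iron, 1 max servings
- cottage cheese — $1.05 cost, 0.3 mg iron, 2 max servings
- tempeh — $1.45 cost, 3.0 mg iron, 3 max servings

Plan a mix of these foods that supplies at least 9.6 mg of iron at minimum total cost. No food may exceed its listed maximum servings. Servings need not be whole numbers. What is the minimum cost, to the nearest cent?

$2.93

Cost per mg of iron: oats $0.1786, tempeh $0.4833, cottage cheese $3.5000, salmon $5.7857.
Take 2 servings of oats: +5.6 mg iron for $1.00 (total $1.00, still need 4.0 mg).
Take 1.333 servings of tempeh: +4.0 mg iron for $1.93 (total $2.93, still need 0.0 mg).
Filling from the cheapest source first is optimal under one linear minimum: $2.93.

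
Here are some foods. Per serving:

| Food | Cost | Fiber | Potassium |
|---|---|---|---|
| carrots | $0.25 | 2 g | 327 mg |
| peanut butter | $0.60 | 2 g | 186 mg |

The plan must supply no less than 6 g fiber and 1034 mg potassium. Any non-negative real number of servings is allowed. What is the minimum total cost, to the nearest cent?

carrots only: max(6/2, 1034/327) = 3.162 servings → $0.79.
peanut butter only: max(6/2, 1034/186) = 5.559 servings → $3.34.
carrots + peanut butter: intersection lies outside the first quadrant.
So the least-cost plan costs $0.79.

$0.79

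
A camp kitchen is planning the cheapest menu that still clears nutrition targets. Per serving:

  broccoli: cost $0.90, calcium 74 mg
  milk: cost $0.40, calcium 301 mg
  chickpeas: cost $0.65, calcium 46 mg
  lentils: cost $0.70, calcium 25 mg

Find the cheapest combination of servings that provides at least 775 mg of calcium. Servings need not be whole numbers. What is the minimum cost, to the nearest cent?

Cost per mg of calcium: milk $0.0013, broccoli $0.0122, chickpeas $0.0141, lentils $0.0280.
With no serving limits, use only milk: 775 mg / 301 mg = 2.575 servings × $0.40 = $1.03.

$1.03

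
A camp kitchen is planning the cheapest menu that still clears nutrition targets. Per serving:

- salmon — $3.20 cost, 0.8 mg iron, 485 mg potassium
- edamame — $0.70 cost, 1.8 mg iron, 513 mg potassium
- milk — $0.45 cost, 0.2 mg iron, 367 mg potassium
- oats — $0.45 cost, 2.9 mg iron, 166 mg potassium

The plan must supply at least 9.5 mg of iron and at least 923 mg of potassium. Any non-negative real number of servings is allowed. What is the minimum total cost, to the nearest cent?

$1.86

Minimising a linear cost over {iron ≥ 9.5, potassium ≥ 923, servings ≥ 0} — the optimum is at a vertex, using one or two foods.
salmon only: max(9.5/0.8, 923/485) = 11.88 servings → $38.00.
edamame only: max(9.5/1.8, 923/513) = 5.278 servings → $3.69.
milk only: max(9.5/0.2, 923/367) = 47.5 servings → $21.38.
oats only: max(9.5/2.9, 923/166) = 5.56 servings → $2.50.
salmon + edamame: intersection lies outside the first quadrant.
salmon + milk with both targets exact would need a negative amount; discard.
salmon + oats with both tight: 0.8634 servings and 3.038 servings → $4.13.
edamame + milk with both targets exact would need a negative amount; discard.
edamame + oats with both tight: 0.925 servings and 2.702 servings → $1.86.
milk + oats with both tight: 1.067 servings and 3.202 servings → $1.92.
Cheapest feasible corner: $1.86.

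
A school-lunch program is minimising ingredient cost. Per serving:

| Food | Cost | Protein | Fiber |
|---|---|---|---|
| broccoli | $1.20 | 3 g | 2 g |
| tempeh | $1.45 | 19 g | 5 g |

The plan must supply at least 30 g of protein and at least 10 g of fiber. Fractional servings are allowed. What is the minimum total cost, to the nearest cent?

$2.90

broccoli only: max(30/3, 10/2) = 10 servings → $12.00.
tempeh only: max(30/19, 10/5) = 2 servings → $2.90.
broccoli + tempeh with both tight: 1.739 servings and 1.304 servings → $3.98.
So the least-cost plan costs $2.90.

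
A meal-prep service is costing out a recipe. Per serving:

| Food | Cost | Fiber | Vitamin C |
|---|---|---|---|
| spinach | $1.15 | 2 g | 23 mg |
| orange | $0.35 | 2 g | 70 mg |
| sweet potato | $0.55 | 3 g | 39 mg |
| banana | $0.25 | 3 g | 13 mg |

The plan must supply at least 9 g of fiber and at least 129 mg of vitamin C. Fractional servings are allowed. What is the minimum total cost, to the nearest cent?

Two binding constraints pin down two serving amounts, so the optimal mix uses at most two foods. The candidates are each food alone (scaled to the tighter of fiber/vitamin C) and each pair with both constraints tight.
spinach only: max(9/2, 129/23) = 5.609 servings → $6.45.
orange only: max(9/2, 129/70) = 4.5 servings → $1.57.
sweet potato only: max(9/3, 129/39) = 3.308 servings → $1.82.
banana only: max(9/3, 129/13) = 9.923 servings → $2.48.
spinach + orange with both tight: 3.957 servings and 0.5426 servings → $4.74.
spinach + sweet potato: intersection lies outside the first quadrant.
spinach + banana: the both-tight solution has a negative serving — not a feasible corner.
orange + sweet potato with both tight: 0.2727 servings and 2.818 servings → $1.65.
orange + banana with both tight: 1.467 servings and 2.022 servings → $1.02.
sweet potato + banana: the both-tight solution has a negative serving — not a feasible corner.
Cheapest feasible corner: $1.02.

$1.02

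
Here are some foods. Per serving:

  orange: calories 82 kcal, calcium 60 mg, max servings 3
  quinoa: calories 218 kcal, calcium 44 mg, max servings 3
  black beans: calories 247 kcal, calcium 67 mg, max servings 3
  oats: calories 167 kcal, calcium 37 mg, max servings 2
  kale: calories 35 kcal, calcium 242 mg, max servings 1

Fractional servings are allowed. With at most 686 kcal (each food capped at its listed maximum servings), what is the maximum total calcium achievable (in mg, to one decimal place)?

531.9 mg

Calcium per kcal: kale 6.914, orange 0.7317, black beans 0.2713, oats 0.2216, quinoa 0.2018.
Take 1 serving of kale: uses 35 kcal, +242.0 mg calcium (running total 242.0 mg).
Take 3 servings of orange: uses 246 kcal, +180.0 mg calcium (running total 422.0 mg).
Take 1.64 servings of black beans: uses 405 kcal, +109.9 mg calcium (running total 531.9 mg).
Filling greedily by calcium-per-kcal is optimal for one linear limit, giving 531.9 mg.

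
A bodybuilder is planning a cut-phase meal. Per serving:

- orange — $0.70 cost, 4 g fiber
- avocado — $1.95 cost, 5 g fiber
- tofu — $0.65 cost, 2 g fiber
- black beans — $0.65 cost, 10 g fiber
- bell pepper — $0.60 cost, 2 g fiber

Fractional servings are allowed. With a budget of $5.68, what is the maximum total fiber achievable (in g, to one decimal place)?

Fiber per dollar: black beans 15.38, orange 5.714, bell pepper 3.333, tofu 3.077, avocado 2.564.
With no serving limits, spend the whole cost allowance on black beans: $5.68 / $0.65 × 10 g = 87.4 g.

87.4 g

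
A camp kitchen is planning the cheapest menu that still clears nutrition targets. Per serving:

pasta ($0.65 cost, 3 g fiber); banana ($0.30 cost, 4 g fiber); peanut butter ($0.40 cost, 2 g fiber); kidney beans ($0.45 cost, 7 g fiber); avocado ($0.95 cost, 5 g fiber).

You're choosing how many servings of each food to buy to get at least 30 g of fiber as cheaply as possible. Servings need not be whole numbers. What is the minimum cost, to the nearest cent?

Cost per g of fiber: kidney beans $0.0643, banana $0.0750, avocado $0.1900, peanut butter $0.2000, pasta $0.2167.
With no serving limits, use only kidney beans: 30 g / 7 g = 4.286 servings × $0.45 = $1.93.

$1.93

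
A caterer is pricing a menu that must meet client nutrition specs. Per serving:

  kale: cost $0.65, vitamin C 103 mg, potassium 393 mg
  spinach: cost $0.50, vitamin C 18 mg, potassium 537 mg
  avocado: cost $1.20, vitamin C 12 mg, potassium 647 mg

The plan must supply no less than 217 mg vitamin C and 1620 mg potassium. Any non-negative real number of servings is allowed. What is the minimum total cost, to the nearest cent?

A basic optimal solution has at most two foods positive. Try each food alone and each pair with both targets met exactly.
kale only: max(217/103, 1620/393) = 4.122 servings → $2.68.
spinach only: max(217/18, 1620/537) = 12.06 servings → $6.03.
avocado only: max(217/12, 1620/647) = 18.08 servings → $21.70.
kale + spinach with both tight: 1.811 servings and 1.691 servings → $2.02.
kale + avocado with both tight: 1.953 servings and 1.317 servings → $2.85.
spinach + avocado with both targets exact would need a negative amount; discard.
Cheapest feasible corner: $2.02.

$2.02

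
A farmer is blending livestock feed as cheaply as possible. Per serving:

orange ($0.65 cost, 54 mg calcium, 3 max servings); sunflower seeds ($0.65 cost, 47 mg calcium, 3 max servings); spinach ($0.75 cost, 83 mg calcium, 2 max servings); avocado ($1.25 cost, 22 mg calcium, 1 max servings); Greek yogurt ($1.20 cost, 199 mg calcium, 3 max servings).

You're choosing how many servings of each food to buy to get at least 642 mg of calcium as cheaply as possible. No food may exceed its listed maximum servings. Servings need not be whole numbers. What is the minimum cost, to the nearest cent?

Cost per mg of calcium: Greek yogurt $0.0060, spinach $0.0090, orange $0.0120, sunflower seeds $0.0138, avocado $0.0568.
Take 3 servings of Greek yogurt: +597.0 mg calcium for $3.60 (total $3.60, still need 45.0 mg).
Take 0.5422 servings of spinach: +45.0 mg calcium for $0.41 (total $4.01, still need 0.0 mg).
Greedy by cheapest-per-mg is optimal for a single linear constraint, so the minimum cost is $4.01.

$4.01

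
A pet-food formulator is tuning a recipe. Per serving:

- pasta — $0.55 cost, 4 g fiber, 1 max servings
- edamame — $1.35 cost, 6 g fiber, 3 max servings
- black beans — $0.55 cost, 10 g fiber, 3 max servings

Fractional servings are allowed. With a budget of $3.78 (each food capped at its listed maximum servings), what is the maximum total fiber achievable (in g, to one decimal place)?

Fiber per dollar: black beans 18.18, pasta 7.273, edamame 4.444.
Take 3 servings of black beans: spends $1.65, +30.0 g fiber (running total 30.0 g).
Take 1 serving of pasta: spends $0.55, +4.0 g fiber (running total 34.0 g).
Take 1.17 servings of edamame: spends $1.58, +7.0 g fiber (running total 41.0 g).
Greedy by best ratio exhausts the cost allowance optimally: 41.0 g.

41.0 g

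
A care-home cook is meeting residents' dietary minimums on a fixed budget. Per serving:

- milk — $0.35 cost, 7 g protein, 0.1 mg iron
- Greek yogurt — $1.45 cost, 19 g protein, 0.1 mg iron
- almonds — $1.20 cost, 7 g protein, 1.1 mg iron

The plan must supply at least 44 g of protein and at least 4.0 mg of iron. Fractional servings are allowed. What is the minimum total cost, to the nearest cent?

$5.07

milk only: max(44/7, 4.0/0.1) = 40 servings → $14.00.
Greek yogurt only: max(44/19, 4.0/0.1) = 40 servings → $58.00.
almonds only: max(44/7, 4.0/1.1) = 6.286 servings → $7.54.
milk + Greek yogurt: intersection lies outside the first quadrant.
milk + almonds with both tight: 2.914 servings and 3.371 servings → $5.07.
Greek yogurt + almonds with both tight: 1.01 servings and 3.545 servings → $5.72.
So the least-cost plan costs $5.07.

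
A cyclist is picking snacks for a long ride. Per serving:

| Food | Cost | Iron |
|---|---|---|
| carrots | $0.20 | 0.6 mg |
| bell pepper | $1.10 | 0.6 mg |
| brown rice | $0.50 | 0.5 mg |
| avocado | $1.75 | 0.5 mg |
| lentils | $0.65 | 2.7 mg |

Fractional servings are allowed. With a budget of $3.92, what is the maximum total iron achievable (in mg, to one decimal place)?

16.3 mg

Iron per dollar: lentils 4.154, carrots 3, brown rice 1, bell pepper 0.5455, avocado 0.2857.
With no serving limits, spend the whole cost allowance on lentils: $3.92 / $0.65 × 2.7 mg = 16.3 mg.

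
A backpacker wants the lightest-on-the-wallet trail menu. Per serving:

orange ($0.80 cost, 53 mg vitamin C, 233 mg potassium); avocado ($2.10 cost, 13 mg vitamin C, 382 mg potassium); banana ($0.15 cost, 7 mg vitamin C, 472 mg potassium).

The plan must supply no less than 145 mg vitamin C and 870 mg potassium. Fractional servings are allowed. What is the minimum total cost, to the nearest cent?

Check every corner: each single food scaled to meet both minima, and each pair solved so both constraints bind.
orange only: max(145/53, 870/233) = 3.734 servings → $2.99.
avocado only: max(145/13, 870/382) = 11.15 servings → $23.42.
banana only: max(145/7, 870/472) = 20.71 servings → $3.11.
orange + avocado with both tight: 2.56 servings and 0.7159 servings → $3.55.
orange + banana with both tight: 2.666 servings and 0.527 servings → $2.21.
avocado + banana: the both-tight solution has a negative serving — not a feasible corner.
So the least-cost plan costs $2.21.

$2.21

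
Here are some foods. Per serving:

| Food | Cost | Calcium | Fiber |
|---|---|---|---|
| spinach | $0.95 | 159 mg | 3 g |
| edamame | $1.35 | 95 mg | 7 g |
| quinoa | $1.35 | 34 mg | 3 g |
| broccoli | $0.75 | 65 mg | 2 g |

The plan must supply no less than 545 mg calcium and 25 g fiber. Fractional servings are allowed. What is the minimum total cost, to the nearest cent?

With two linear requirements the optimum uses one or two foods; enumerate the corners.
spinach only: max(545/159, 25/3) = 8.333 servings → $7.92.
edamame only: max(545/95, 25/7) = 5.737 servings → $7.74.
quinoa only: max(545/34, 25/3) = 16.03 servings → $21.64.
broccoli only: max(545/65, 25/2) = 12.5 servings → $9.38.
spinach + edamame with both tight: 1.739 servings and 2.826 servings → $5.47.
spinach + quinoa with both tight: 2.093 servings and 6.24 servings → $10.41.
spinach + broccoli: the both-tight solution has a negative serving — not a feasible corner.
edamame + quinoa: intersection lies outside the first quadrant.
edamame + broccoli with both tight: 2.019 servings and 5.434 servings → $6.80.
quinoa + broccoli with both tight: 4.213 servings and 6.181 servings → $10.32.
So the least-cost plan costs $5.47.

$5.47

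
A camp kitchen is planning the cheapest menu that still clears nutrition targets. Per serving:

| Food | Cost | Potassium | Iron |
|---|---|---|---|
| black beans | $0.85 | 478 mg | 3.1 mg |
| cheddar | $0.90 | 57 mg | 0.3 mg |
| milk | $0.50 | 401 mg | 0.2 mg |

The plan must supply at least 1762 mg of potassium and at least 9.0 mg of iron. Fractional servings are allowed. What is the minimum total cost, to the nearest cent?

Check every corner: each single food scaled to meet both minima, and each pair solved so both constraints bind.
black beans only: max(1762/478, 9.0/3.1) = 3.686 servings → $3.13.
cheddar only: max(1762/57, 9.0/0.3) = 30.91 servings → $27.82.
milk only: max(1762/401, 9.0/0.2) = 45 servings → $22.50.
black beans + cheddar: intersection lies outside the first quadrant.
black beans + milk with both tight: 2.838 servings and 1.011 servings → $2.92.
cheddar + milk with both tight: 29.9 servings and 0.1433 servings → $26.99.
The minimum over all feasible corners is $2.92.

$2.92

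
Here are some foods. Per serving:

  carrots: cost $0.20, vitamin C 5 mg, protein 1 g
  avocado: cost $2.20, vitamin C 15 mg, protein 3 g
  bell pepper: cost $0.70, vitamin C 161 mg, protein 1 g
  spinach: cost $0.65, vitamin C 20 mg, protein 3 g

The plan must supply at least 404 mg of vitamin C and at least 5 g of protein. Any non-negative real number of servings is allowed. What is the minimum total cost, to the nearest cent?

$2.21

This is a tiny linear program; its minimum lies at a vertex of the feasible set. List the vertices and price them.
carrots only: max(404/5, 5/1) = 80.8 servings → $16.16.
avocado only: max(404/15, 5/3) = 26.93 servings → $59.25.
bell pepper only: max(404/161, 5/1) = 5 servings → $3.50.
spinach only: max(404/20, 5/3) = 20.2 servings → $13.13.
carrots + avocado (both tight): parallel constraints — no distinct corner.
carrots + bell pepper with both tight: 2.571 servings and 2.429 servings → $2.21.
carrots + spinach: intersection lies outside the first quadrant.
avocado + bell pepper with both tight: 0.8568 servings and 2.429 servings → $3.59.
avocado + spinach: intersection lies outside the first quadrant.
bell pepper + spinach with both tight: 2.402 servings and 0.8661 servings → $2.24.
So the least-cost plan costs $2.21.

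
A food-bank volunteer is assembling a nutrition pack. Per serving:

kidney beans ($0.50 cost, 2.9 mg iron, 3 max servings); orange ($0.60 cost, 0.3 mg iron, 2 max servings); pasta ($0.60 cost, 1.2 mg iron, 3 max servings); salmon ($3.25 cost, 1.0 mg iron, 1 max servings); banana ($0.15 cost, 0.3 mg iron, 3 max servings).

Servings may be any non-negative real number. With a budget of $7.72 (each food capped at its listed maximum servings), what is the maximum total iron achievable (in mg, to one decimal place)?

14.7 mg

Iron per dollar: kidney beans 5.8, pasta 2, banana 2, orange 0.5, salmon 0.3077.
Take 3 servings of kidney beans: spends $1.50, +8.7 mg iron (running total 8.7 mg).
Take 3 servings of pasta: spends $1.80, +3.6 mg iron (running total 12.3 mg).
Take 3 servings of banana: spends $0.45, +0.9 mg iron (running total 13.2 mg).
Take 2 servings of orange: spends $1.20, +0.6 mg iron (running total 13.8 mg).
Take 0.8523 servings of salmon: spends $2.77, +0.9 mg iron (running total 14.7 mg).
Filling greedily by iron-per-dollar is optimal for one linear limit, giving 14.7 mg.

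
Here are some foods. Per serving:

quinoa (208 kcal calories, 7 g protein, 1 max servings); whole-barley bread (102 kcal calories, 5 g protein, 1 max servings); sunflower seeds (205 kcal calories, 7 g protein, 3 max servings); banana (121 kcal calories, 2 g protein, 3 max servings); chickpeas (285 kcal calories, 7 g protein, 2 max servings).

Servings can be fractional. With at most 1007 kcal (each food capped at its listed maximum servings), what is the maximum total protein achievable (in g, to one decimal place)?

35.0 g

Protein per kcal: whole-barley bread 0.04902, sunflower seeds 0.03415, quinoa 0.03365, chickpeas 0.02456, banana 0.01653.
Take 1 serving of whole-barley bread: uses 102 kcal, +5.0 g protein (running total 5.0 g).
Take 3 servings of sunflower seeds: uses 615 kcal, +21.0 g protein (running total 26.0 g).
Take 1 serving of quinoa: uses 208 kcal, +7.0 g protein (running total 33.0 g).
Take 0.2877 servings of chickpeas: uses 82 kcal, +2.0 g protein (running total 35.0 g).
Filling greedily by protein-per-kcal is optimal for one linear limit, giving 35.0 g.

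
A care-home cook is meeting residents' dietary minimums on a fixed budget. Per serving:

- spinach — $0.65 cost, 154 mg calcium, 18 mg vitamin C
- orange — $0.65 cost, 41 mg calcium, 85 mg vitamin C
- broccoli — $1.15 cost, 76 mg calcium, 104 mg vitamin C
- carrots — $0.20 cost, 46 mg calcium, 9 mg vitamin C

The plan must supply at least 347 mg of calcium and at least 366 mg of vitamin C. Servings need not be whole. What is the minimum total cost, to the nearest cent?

Compare the cost at each extreme point of the feasible region.
spinach only: max(347/154, 366/18) = 20.33 servings → $13.22.
orange only: max(347/41, 366/85) = 8.463 servings → $5.50.
broccoli only: max(347/76, 366/104) = 4.566 servings → $5.25.
carrots only: max(347/46, 366/9) = 40.67 servings → $8.13.
spinach + orange with both tight: 1.173 servings and 4.057 servings → $3.40.
spinach + broccoli with both tight: 0.5647 servings and 3.421 servings → $4.30.
spinach + carrots with both targets exact would need a negative amount; discard.
orange + broccoli: the both-tight solution has a negative serving — not a feasible corner.
orange + carrots with both tight: 3.873 servings and 4.092 servings → $3.34.
broccoli + carrots with both tight: 3.345 servings and 2.018 servings → $4.25.
So the least-cost plan costs $3.34.

$3.34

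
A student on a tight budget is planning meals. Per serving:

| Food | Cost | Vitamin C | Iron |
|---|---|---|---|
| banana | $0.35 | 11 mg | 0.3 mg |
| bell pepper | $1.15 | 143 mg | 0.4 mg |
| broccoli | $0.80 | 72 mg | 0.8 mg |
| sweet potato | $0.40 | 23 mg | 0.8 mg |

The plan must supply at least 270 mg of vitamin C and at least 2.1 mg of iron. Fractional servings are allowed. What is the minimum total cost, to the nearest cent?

With two linear requirements the optimum uses one or two foods; enumerate the corners.
banana only: max(270/11, 2.1/0.3) = 24.55 servings → $8.59.
bell pepper only: max(270/143, 2.1/0.4) = 5.25 servings → $6.04.
broccoli only: max(270/72, 2.1/0.8) = 3.75 servings → $3.00.
sweet potato only: max(270/23, 2.1/0.8) = 11.74 servings → $4.70.
banana + bell pepper with both tight: 4.995 servings and 1.504 servings → $3.48.
banana + broccoli: the both-tight solution has a negative serving — not a feasible corner.
banana + sweet potato: intersection lies outside the first quadrant.
bell pepper + broccoli with both tight: 0.757 servings and 2.246 servings → $2.67.
bell pepper + sweet potato with both tight: 1.594 servings and 1.828 servings → $2.56.
broccoli + sweet potato: the both-tight solution has a negative serving — not a feasible corner.
So the least-cost plan costs $2.56.

$2.56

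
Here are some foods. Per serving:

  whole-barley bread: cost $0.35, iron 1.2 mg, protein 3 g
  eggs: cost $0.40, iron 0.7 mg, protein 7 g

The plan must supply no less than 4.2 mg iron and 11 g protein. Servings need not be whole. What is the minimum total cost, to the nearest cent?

whole-barley bread only: max(4.2/1.2, 11/3) = 3.667 servings → $1.28.
eggs only: max(4.2/0.7, 11/7) = 6 servings → $2.40.
whole-barley bread + eggs with both tight: 3.444 servings and 0.09524 servings → $1.24.
So the least-cost plan costs $1.24.

$1.24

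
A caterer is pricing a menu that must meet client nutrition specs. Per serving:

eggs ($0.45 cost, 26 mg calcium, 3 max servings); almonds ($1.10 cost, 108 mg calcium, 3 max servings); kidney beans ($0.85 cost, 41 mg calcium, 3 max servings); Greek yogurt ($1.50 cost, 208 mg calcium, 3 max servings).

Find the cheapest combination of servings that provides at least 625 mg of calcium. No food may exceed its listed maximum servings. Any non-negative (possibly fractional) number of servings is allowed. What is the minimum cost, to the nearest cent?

$4.51

Cost per mg of calcium: Greek yogurt $0.0072, almonds $0.0102, eggs $0.0173, kidney beans $0.0207.
Take 3 servings of Greek yogurt: +624.0 mg calcium for $4.50 (total $4.50, still need 1.0 mg).
Take 0.009259 servings of almonds: +1.0 mg calcium for $0.01 (total $4.51, still need 0.0 mg).
Filling from the cheapest source first is optimal under one linear minimum: $4.51.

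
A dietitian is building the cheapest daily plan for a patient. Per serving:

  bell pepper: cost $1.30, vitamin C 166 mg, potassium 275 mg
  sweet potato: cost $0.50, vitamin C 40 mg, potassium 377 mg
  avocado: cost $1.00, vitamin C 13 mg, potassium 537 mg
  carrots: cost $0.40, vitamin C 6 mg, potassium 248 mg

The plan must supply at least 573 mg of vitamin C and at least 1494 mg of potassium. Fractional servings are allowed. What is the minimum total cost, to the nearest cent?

For a min-cost LP with two ≥-constraints, a basic feasible solution has at most two positive variables.
bell pepper only: max(573/166, 1494/275) = 5.433 servings → $7.06.
sweet potato only: max(573/40, 1494/377) = 14.32 servings → $7.16.
avocado only: max(573/13, 1494/537) = 44.08 servings → $44.08.
carrots only: max(573/6, 1494/248) = 95.5 servings → $38.20.
bell pepper + sweet potato with both tight: 3.029 servings and 1.753 servings → $4.81.
bell pepper + avocado with both tight: 3.369 servings and 1.057 servings → $5.44.
bell pepper + carrots with both tight: 3.369 servings and 2.288 servings → $5.30.
sweet potato + avocado with both targets exact would need a negative amount; discard.
sweet potato + carrots: intersection lies outside the first quadrant.
avocado + carrots: intersection lies outside the first quadrant.
Cheapest feasible corner: $4.81.

$4.81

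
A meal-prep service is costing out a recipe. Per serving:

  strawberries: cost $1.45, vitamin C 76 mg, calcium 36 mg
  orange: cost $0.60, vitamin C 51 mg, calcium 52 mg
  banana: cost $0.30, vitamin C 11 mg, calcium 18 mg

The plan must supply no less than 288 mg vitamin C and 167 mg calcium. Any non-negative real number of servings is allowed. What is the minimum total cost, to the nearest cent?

Minimising a linear cost over {vitamin C ≥ 288, calcium ≥ 167, servings ≥ 0} — the optimum is at a vertex, using one or two foods.
strawberries only: max(288/76, 167/36) = 4.639 servings → $6.73.
orange only: max(288/51, 167/52) = 5.647 servings → $3.39.
banana only: max(288/11, 167/18) = 26.18 servings → $7.85.
strawberries + orange with both tight: 3.052 servings and 1.098 servings → $5.09.
strawberries + banana with both tight: 3.443 servings and 2.391 servings → $5.71.
orange + banana: the both-tight solution has a negative serving — not a feasible corner.
So the least-cost plan costs $3.39.

$3.39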